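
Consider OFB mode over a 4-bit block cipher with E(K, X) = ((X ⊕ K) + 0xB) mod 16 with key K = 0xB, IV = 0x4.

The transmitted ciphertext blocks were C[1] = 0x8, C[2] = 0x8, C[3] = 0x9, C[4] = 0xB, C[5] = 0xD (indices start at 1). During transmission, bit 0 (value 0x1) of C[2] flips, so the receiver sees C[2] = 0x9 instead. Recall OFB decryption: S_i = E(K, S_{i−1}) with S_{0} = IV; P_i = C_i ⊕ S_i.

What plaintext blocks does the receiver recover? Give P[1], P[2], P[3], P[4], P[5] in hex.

P[1] = 0x2, P[2] = 0x5, P[3] = 0xB, P[4] = 0xF, P[5] = 0x7

Only C[2] changed, to 0x9. In OFB, a change in C_i flips the same bit in P_i only; the keystream is unaffected. Decrypting the received ciphertext:
P[1]: S = E(K, 0x4) = 0xA; 0x8 ⊕ 0xA = 0x2.
P[2]: S = E(K, 0xA) = 0xC; 0x9 ⊕ 0xC = 0x5.
P[3]: S = E(K, 0xC) = 0x2; 0x9 ⊕ 0x2 = 0xB.
P[4]: S = E(K, 0x2) = 0x4; 0xB ⊕ 0x4 = 0xF.
P[5]: S = E(K, 0x4) = 0xA; 0xD ⊕ 0xA = 0x7.
Blocks that differ from the original plaintext: P[2].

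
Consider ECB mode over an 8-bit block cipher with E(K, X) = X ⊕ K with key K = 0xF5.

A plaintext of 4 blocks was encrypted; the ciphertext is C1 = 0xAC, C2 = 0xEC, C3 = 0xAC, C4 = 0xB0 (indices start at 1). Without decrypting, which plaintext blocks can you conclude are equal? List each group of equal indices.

P1 = P3

ECB encrypts each block independently with the same key, so equal ciphertext blocks imply equal plaintext blocks.
C1 = C3 = 0xAC, so P1 = P3.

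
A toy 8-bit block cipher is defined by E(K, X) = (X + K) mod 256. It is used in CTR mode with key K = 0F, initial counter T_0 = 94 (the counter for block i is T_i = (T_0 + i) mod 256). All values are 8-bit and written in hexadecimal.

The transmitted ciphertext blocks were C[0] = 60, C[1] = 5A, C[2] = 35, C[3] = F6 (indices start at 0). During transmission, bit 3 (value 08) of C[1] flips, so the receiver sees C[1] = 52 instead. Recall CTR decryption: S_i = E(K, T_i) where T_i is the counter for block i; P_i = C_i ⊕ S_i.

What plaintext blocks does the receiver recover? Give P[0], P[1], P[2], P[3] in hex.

P[0] = C3, P[1] = F6, P[2] = 90, P[3] = 50

Only C[1] changed, to 52. In CTR, a change in C_i flips the same bit in P_i only; the keystream is unaffected. Decrypting the received ciphertext:
P[0]: T = 94, S = E(K, T) = A3; 60 ⊕ A3 = C3.
P[1]: T = 95, S = E(K, T) = A4; 52 ⊕ A4 = F6.
P[2]: T = 96, S = E(K, T) = A5; 35 ⊕ A5 = 90.
P[3]: T = 97, S = E(K, T) = A6; F6 ⊕ A6 = 50.
Blocks that differ from the original plaintext: P[1].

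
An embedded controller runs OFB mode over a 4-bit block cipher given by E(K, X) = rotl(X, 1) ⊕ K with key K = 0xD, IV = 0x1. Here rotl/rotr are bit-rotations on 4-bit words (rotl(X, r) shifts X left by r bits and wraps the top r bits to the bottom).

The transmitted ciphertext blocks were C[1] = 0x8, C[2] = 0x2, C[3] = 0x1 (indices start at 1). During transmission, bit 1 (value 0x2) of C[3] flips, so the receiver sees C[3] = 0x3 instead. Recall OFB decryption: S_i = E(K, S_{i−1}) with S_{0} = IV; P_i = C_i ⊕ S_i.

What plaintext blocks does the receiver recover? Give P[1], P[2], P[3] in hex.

Only C[3] changed, to 0x3. In OFB, a change in C_i flips the same bit in P_i only; the keystream is unaffected. Decrypting the received ciphertext:
P[1]: S = E(K, 0x1) = 0xF; 0x8 ⊕ 0xF = 0x7.
P[2]: S = E(K, 0xF) = 0x2; 0x2 ⊕ 0x2 = 0x0.
P[3]: S = E(K, 0x2) = 0x9; 0x3 ⊕ 0x9 = 0xA.
Blocks that differ from the original plaintext: P[3].

P[1] = 0x7, P[2] = 0x0, P[3] = 0xA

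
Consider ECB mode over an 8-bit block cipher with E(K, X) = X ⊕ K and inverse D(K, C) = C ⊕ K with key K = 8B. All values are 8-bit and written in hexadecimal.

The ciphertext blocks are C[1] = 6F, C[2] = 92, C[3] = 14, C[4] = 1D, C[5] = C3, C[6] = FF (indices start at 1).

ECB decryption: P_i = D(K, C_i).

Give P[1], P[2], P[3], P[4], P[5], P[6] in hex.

P[1]: D(K, 6F) = E4.
P[2]: D(K, 92) = 19.
P[3]: D(K, 14) = 9F.
P[4]: D(K, 1D) = 96.
P[5]: D(K, C3) = 48.
P[6]: D(K, FF) = 74.

P[1] = E4, P[2] = 19, P[3] = 9F, P[4] = 96, P[5] = 48, P[6] = 74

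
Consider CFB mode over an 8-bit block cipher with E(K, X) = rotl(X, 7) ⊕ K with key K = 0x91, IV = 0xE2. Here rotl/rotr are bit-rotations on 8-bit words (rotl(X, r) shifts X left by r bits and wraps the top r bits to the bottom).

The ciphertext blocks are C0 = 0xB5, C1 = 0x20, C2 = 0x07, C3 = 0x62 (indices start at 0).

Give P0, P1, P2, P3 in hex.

P0 = 0x55, P1 = 0x6B, P2 = 0x86, P3 = 0x70

CFB decryption: P_i = C_i ⊕ E(K, C_{i−1}), with C_{−1} = IV.
P0: E(K, 0xE2) = 0xE0; 0xB5 ⊕ 0xE0 = 0x55.
P1: E(K, 0xB5) = 0x4B; 0x20 ⊕ 0x4B = 0x6B.
P2: E(K, 0x20) = 0x81; 0x07 ⊕ 0x81 = 0x86.
P3: E(K, 0x07) = 0x12; 0x62 ⊕ 0x12 = 0x70.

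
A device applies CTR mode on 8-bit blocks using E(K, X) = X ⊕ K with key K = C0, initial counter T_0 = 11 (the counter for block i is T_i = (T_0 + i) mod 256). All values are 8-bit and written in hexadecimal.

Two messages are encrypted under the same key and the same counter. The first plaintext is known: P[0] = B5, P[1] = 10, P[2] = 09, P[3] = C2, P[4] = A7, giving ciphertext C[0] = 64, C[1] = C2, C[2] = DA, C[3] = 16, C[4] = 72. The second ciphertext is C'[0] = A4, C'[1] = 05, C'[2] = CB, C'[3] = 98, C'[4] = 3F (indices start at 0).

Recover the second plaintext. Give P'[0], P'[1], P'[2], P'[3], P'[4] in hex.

In CTR with a reused counter, both messages share the same keystream S_i, so C_i ⊕ C'_i = P_i ⊕ P'_i and thus P'_i = P_i ⊕ C_i ⊕ C'_i.
P'[0]: B5 ⊕ 64 ⊕ A4 = 75.
P'[1]: 10 ⊕ C2 ⊕ 05 = D7.
P'[2]: 09 ⊕ DA ⊕ CB = 18.
P'[3]: C2 ⊕ 16 ⊕ 98 = 4C.
P'[4]: A7 ⊕ 72 ⊕ 3F = EA.

P'[0] = 75, P'[1] = D7, P'[2] = 18, P'[3] = 4C, P'[4] = EA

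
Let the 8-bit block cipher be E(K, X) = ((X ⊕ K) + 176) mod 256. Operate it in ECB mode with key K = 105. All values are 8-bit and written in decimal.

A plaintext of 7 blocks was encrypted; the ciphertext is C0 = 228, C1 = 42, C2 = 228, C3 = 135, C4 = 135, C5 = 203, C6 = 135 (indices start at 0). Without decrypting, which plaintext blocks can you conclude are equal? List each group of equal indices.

P0 = P2; P3 = P4 = P6

ECB encrypts each block independently with the same key, so equal ciphertext blocks imply equal plaintext blocks.
C0 = C2 = 228, so P0 = P2.
C3 = C4 = C6 = 135, so P3 = P4 = P6.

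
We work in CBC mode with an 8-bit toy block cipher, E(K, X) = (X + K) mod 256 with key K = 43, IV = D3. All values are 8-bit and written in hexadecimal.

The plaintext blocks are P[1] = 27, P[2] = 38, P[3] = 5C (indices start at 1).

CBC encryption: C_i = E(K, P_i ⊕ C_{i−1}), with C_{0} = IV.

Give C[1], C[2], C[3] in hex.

C[1] = 37, C[2] = 52, C[3] = 51

C[1]: P[1] ⊕ D3 = F4; E(K, F4) = 37.
C[2]: P[2] ⊕ 37 = 0F; E(K, 0F) = 52.
C[3]: P[3] ⊕ 52 = 0E; E(K, 0E) = 51.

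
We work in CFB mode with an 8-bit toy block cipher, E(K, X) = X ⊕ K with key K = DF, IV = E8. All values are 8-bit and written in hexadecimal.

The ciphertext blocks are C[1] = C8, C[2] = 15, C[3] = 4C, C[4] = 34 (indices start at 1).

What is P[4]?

CFB decryption: P_i = C_i ⊕ E(K, C_{i−1}), with C_{0} = IV.
P[4]: E(K, 4C) = 93; 34 ⊕ 93 = A7.

P[4] = A7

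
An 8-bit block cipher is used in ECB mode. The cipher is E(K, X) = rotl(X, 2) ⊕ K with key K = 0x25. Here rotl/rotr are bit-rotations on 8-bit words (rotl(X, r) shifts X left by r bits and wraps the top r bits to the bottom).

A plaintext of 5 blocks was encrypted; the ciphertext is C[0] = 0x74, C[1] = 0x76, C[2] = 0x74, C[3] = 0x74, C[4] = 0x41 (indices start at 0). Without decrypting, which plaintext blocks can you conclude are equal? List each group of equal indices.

ECB encrypts each block independently with the same key, so equal ciphertext blocks imply equal plaintext blocks.
C[0] = C[2] = C[3] = 0x74, so P[0] = P[2] = P[3].

P[0] = P[2] = P[3]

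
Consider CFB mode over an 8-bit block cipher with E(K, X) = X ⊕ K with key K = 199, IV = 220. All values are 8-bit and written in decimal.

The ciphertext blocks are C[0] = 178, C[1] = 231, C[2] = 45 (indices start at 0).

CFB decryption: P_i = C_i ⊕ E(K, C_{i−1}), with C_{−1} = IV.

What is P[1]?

P[1] = 146

P[1]: E(K, 178) = 117; 231 ⊕ 117 = 146.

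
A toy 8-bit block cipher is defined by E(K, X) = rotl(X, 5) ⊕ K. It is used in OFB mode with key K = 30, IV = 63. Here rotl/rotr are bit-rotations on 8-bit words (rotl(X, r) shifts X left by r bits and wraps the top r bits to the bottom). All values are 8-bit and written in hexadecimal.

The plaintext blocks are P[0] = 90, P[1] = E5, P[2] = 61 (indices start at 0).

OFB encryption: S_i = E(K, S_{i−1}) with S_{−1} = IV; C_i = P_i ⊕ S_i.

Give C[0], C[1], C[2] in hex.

C[0]: S = E(K, 63) = 5C; 90 ⊕ 5C = CC.
C[1]: S = E(K, 5C) = BB; E5 ⊕ BB = 5E.
C[2]: S = E(K, BB) = 47; 61 ⊕ 47 = 26.

C[0] = CC, C[1] = 5E, C[2] = 26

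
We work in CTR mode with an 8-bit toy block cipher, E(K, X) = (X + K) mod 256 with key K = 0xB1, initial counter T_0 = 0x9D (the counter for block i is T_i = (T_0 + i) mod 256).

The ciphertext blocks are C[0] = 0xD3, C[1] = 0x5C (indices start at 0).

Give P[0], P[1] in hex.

CTR decryption: S_i = E(K, T_i) where T_i is the counter for block i; P_i = C_i ⊕ S_i.
P[0]: T = 0x9D, S = E(K, T) = 0x4E; 0xD3 ⊕ 0x4E = 0x9D.
P[1]: T = 0x9E, S = E(K, T) = 0x4F; 0x5C ⊕ 0x4F = 0x13.

P[0] = 0x9D, P[1] = 0x13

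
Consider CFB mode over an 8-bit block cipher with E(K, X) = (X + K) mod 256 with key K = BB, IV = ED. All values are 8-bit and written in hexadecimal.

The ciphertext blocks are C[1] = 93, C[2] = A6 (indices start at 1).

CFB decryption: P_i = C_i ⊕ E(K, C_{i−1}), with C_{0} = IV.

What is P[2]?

P[2]: E(K, 93) = 4E; A6 ⊕ 4E = E8.

P[2] = E8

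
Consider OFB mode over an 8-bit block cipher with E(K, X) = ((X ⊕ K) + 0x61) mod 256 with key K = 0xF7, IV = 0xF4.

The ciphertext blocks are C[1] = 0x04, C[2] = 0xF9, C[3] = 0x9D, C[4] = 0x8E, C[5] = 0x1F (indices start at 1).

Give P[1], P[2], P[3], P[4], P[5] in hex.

OFB decryption: S_i = E(K, S_{i−1}) with S_{0} = IV; P_i = C_i ⊕ S_i.
P[1]: S = E(K, 0xF4) = 0x64; 0x04 ⊕ 0x64 = 0x60.
P[2]: S = E(K, 0x64) = 0xF4; 0xF9 ⊕ 0xF4 = 0x0D.
P[3]: S = E(K, 0xF4) = 0x64; 0x9D ⊕ 0x64 = 0xF9.
P[4]: S = E(K, 0x64) = 0xF4; 0x8E ⊕ 0xF4 = 0x7A.
P[5]: S = E(K, 0xF4) = 0x64; 0x1F ⊕ 0x64 = 0x7B.

P[1] = 0x60, P[2] = 0x0D, P[3] = 0xF9, P[4] = 0x7A, P[5] = 0x7B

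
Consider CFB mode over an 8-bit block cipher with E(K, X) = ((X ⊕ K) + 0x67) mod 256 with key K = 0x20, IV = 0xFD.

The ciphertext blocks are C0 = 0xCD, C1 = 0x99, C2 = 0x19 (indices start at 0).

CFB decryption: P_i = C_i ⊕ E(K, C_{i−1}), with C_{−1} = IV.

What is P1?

P1: E(K, 0xCD) = 0x54; 0x99 ⊕ 0x54 = 0xCD.

P1 = 0xCD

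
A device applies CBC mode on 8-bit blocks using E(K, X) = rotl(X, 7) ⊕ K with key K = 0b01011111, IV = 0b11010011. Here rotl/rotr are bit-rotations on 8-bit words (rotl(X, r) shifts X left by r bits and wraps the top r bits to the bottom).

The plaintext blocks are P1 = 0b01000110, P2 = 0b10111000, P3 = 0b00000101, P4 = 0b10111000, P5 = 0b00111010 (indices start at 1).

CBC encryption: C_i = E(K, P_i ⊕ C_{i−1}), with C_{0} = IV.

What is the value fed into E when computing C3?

0b11001100

C1: P1 ⊕ 0b11010011 = 0b10010101; E(K, 0b10010101) = 0b10010101.
C2: P2 ⊕ 0b10010101 = 0b00101101; E(K, 0b00101101) = 0b11001001.
C3: P3 ⊕ 0b11001001 = 0b11001100; E(K, 0b11001100) = 0b00111001.
So the input to E for block 3 is 0b11001100.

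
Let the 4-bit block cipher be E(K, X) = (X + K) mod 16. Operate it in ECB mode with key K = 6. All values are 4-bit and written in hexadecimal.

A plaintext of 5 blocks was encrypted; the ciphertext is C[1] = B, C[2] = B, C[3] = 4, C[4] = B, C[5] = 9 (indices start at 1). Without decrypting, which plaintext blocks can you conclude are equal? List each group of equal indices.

P[1] = P[2] = P[4]

ECB encrypts each block independently with the same key, so equal ciphertext blocks imply equal plaintext blocks.
C[1] = C[2] = C[4] = B, so P[1] = P[2] = P[4].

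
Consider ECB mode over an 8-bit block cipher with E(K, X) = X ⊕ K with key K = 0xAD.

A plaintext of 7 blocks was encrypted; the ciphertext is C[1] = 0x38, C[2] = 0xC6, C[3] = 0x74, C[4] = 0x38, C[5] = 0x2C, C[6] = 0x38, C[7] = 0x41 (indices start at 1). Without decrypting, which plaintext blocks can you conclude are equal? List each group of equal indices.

ECB encrypts each block independently with the same key, so equal ciphertext blocks imply equal plaintext blocks.
C[1] = C[4] = C[6] = 0x38, so P[1] = P[4] = P[6].

P[1] = P[4] = P[6]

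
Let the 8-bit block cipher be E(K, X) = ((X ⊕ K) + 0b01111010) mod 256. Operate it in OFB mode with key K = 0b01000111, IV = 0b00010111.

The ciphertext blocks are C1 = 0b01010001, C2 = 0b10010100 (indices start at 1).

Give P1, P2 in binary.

P1 = 0b10011011, P2 = 0b10010011

OFB decryption: S_i = E(K, S_{i−1}) with S_{0} = IV; P_i = C_i ⊕ S_i.
P1: S = E(K, 0b00010111) = 0b11001010; 0b01010001 ⊕ 0b11001010 = 0b10011011.
P2: S = E(K, 0b11001010) = 0b00000111; 0b10010100 ⊕ 0b00000111 = 0b10010011.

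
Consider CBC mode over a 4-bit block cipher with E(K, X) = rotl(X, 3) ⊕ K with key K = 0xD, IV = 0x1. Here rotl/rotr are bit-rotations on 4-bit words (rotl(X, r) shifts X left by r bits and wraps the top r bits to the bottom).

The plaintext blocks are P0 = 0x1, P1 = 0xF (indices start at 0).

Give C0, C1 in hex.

C0 = 0xD, C1 = 0xC

CBC encryption: C_i = E(K, P_i ⊕ C_{i−1}), with C_{−1} = IV.
C0: P0 ⊕ 0x1 = 0x0; E(K, 0x0) = 0xD.
C1: P1 ⊕ 0xD = 0x2; E(K, 0x2) = 0xC.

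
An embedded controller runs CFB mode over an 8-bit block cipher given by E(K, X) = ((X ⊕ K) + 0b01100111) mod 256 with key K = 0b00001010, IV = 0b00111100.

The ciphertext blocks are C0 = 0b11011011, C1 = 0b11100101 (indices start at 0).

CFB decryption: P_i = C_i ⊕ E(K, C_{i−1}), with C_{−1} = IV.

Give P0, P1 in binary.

P0 = 0b01000110, P1 = 0b11011101

P0: E(K, 0b00111100) = 0b10011101; 0b11011011 ⊕ 0b10011101 = 0b01000110.
P1: E(K, 0b11011011) = 0b00111000; 0b11100101 ⊕ 0b00111000 = 0b11011101.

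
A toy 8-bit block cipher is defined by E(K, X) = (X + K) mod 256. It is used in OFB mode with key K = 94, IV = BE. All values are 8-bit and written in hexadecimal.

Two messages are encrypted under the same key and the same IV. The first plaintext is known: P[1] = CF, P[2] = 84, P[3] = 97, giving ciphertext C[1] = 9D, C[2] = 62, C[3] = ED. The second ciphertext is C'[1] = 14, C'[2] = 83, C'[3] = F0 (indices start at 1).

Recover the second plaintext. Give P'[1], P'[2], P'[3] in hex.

P'[1] = 46, P'[2] = 65, P'[3] = 8A

In OFB with a reused IV, both messages share the same keystream S_i, so C_i ⊕ C'_i = P_i ⊕ P'_i and thus P'_i = P_i ⊕ C_i ⊕ C'_i.
P'[1]: CF ⊕ 9D ⊕ 14 = 46.
P'[2]: 84 ⊕ 62 ⊕ 83 = 65.
P'[3]: 97 ⊕ ED ⊕ F0 = 8A.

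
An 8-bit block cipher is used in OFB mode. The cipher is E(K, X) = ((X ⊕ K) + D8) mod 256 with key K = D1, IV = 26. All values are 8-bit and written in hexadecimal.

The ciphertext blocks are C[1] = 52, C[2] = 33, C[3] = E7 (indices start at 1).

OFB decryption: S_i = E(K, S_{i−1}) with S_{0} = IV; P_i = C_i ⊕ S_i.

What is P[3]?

P[1]: S = E(K, 26) = CF; 52 ⊕ CF = 9D.
P[2]: S = E(K, CF) = F6; 33 ⊕ F6 = C5.
P[3]: S = E(K, F6) = FF; E7 ⊕ FF = 18.

P[3] = 18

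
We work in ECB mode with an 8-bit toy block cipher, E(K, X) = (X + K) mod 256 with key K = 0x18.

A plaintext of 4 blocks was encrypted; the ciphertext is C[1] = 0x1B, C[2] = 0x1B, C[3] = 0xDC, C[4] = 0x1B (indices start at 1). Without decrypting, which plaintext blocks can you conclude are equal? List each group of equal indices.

P[1] = P[2] = P[4]

ECB encrypts each block independently with the same key, so equal ciphertext blocks imply equal plaintext blocks.
C[1] = C[2] = C[4] = 0x1B, so P[1] = P[2] = P[4].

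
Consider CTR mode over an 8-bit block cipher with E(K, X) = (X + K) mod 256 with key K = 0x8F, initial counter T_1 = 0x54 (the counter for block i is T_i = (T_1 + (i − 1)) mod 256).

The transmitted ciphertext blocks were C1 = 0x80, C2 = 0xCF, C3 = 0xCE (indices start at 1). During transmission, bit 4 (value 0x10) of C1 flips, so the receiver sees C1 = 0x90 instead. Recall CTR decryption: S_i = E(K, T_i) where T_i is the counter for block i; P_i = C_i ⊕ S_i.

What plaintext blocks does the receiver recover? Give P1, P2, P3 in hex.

P1 = 0x73, P2 = 0x2B, P3 = 0x2B

Only C1 changed, to 0x90. In CTR, a change in C_i flips the same bit in P_i only; the keystream is unaffected. Decrypting the received ciphertext:
P1: T = 0x54, S = E(K, T) = 0xE3; 0x90 ⊕ 0xE3 = 0x73.
P2: T = 0x55, S = E(K, T) = 0xE4; 0xCF ⊕ 0xE4 = 0x2B.
P3: T = 0x56, S = E(K, T) = 0xE5; 0xCE ⊕ 0xE5 = 0x2B.
Blocks that differ from the original plaintext: P1.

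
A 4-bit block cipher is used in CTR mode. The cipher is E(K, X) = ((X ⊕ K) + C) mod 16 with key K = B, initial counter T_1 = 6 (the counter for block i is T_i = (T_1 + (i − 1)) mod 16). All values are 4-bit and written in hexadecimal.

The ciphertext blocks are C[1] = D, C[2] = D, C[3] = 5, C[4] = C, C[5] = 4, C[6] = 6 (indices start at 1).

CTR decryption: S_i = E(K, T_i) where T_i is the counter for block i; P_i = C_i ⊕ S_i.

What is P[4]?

P[4] = 2

P[4]: T = 9, S = E(K, T) = E; C ⊕ E = 2.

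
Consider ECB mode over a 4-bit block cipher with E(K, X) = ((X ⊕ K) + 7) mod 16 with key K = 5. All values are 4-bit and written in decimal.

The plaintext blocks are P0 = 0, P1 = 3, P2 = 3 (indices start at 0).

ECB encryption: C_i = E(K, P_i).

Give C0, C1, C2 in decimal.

C0: E(K, 0) = 12.
C1: E(K, 3) = 13.
C2: E(K, 3) = 13.

C0 = 12, C1 = 13, C2 = 13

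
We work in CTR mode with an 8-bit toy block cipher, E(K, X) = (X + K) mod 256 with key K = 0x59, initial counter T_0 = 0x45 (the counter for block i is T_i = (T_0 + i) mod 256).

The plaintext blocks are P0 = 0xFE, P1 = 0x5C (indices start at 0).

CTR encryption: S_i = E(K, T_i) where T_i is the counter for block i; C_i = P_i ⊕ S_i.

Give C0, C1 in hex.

C0: T = 0x45, S = E(K, T) = 0x9E; 0xFE ⊕ 0x9E = 0x60.
C1: T = 0x46, S = E(K, T) = 0x9F; 0x5C ⊕ 0x9F = 0xC3.

C0 = 0x60, C1 = 0xC3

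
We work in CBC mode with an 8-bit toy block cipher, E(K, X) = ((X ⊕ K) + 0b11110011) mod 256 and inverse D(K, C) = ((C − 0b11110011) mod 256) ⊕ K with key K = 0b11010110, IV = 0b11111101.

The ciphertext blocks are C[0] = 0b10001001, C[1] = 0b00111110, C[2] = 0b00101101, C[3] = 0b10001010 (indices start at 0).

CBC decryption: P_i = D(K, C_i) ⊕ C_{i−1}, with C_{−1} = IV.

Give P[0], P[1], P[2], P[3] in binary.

P[0] = 0b10111101, P[1] = 0b00010100, P[2] = 0b11010010, P[3] = 0b01101100

P[0]: D(K, 0b10001001) = 0b01000000; 0b01000000 ⊕ 0b11111101 = 0b10111101.
P[1]: D(K, 0b00111110) = 0b10011101; 0b10011101 ⊕ 0b10001001 = 0b00010100.
P[2]: D(K, 0b00101101) = 0b11101100; 0b11101100 ⊕ 0b00111110 = 0b11010010.
P[3]: D(K, 0b10001010) = 0b01000001; 0b01000001 ⊕ 0b00101101 = 0b01101100.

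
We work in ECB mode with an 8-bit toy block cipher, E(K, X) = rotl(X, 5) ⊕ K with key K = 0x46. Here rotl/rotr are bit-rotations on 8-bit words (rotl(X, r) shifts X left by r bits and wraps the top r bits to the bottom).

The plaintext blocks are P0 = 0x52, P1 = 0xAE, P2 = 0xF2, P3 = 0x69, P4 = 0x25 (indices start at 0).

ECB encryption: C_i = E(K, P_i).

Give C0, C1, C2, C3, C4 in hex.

C0 = 0x0C, C1 = 0x93, C2 = 0x18, C3 = 0x6B, C4 = 0xE2

C0: E(K, 0x52) = 0x0C.
C1: E(K, 0xAE) = 0x93.
C2: E(K, 0xF2) = 0x18.
C3: E(K, 0x69) = 0x6B.
C4: E(K, 0x25) = 0xE2.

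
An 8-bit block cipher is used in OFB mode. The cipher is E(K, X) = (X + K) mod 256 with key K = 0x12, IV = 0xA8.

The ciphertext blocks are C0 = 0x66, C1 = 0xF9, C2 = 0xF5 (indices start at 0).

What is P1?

OFB decryption: S_i = E(K, S_{i−1}) with S_{−1} = IV; P_i = C_i ⊕ S_i.
P0: S = E(K, 0xA8) = 0xBA; 0x66 ⊕ 0xBA = 0xDC.
P1: S = E(K, 0xBA) = 0xCC; 0xF9 ⊕ 0xCC = 0x35.

P1 = 0x35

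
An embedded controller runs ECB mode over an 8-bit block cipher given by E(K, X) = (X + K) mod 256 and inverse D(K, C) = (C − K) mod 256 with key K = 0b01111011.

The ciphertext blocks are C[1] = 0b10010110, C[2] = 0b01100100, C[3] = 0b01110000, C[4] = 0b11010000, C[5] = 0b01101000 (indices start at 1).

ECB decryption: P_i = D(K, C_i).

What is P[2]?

P[2] = 0b11101001

P[2]: D(K, 0b01100100) = 0b11101001.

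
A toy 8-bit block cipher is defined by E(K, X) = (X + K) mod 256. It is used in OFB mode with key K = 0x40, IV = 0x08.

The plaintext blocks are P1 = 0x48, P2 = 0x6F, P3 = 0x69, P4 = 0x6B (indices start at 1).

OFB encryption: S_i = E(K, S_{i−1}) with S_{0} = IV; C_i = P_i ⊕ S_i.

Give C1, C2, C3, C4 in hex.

C1: S = E(K, 0x08) = 0x48; 0x48 ⊕ 0x48 = 0x00.
C2: S = E(K, 0x48) = 0x88; 0x6F ⊕ 0x88 = 0xE7.
C3: S = E(K, 0x88) = 0xC8; 0x69 ⊕ 0xC8 = 0xA1.
C4: S = E(K, 0xC8) = 0x08; 0x6B ⊕ 0x08 = 0x63.

C1 = 0x00, C2 = 0xE7, C3 = 0xA1, C4 = 0x63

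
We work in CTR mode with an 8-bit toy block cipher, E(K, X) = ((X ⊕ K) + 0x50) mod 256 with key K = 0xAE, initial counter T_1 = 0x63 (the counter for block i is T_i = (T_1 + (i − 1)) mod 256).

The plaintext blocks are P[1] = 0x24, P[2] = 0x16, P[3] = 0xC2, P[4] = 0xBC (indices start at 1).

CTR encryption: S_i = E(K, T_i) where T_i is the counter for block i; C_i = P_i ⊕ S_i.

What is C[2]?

C[2] = 0x0C

C[1]: T = 0x63, S = E(K, T) = 0x1D; 0x24 ⊕ 0x1D = 0x39.
C[2]: T = 0x64, S = E(K, T) = 0x1A; 0x16 ⊕ 0x1A = 0x0C.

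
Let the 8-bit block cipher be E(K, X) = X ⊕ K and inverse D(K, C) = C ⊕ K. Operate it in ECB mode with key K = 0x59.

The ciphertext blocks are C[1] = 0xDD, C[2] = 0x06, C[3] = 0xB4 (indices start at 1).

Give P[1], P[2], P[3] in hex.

ECB decryption: P_i = D(K, C_i).
P[1]: D(K, 0xDD) = 0x84.
P[2]: D(K, 0x06) = 0x5F.
P[3]: D(K, 0xB4) = 0xED.

P[1] = 0x84, P[2] = 0x5F, P[3] = 0xED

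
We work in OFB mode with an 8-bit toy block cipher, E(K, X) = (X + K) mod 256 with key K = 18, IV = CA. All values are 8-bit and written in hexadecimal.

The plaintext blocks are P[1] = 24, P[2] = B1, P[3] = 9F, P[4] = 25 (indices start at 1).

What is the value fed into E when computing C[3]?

OFB encryption: S_i = E(K, S_{i−1}) with S_{0} = IV; C_i = P_i ⊕ S_i.
C[1]: S = E(K, CA) = E2; 24 ⊕ E2 = C6.
C[2]: S = E(K, E2) = FA; B1 ⊕ FA = 4B.
C[3]: S = E(K, FA) = 12; 9F ⊕ 12 = 8D.
So the input to E for block [3] is FA.

FA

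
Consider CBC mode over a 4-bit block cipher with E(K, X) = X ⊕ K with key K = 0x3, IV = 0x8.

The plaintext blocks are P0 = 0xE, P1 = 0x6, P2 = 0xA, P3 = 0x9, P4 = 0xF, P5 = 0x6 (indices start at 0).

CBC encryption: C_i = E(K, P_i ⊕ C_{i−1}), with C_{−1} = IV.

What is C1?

C1 = 0x0

C0: P0 ⊕ 0x8 = 0x6; E(K, 0x6) = 0x5.
C1: P1 ⊕ 0x5 = 0x3; E(K, 0x3) = 0x0.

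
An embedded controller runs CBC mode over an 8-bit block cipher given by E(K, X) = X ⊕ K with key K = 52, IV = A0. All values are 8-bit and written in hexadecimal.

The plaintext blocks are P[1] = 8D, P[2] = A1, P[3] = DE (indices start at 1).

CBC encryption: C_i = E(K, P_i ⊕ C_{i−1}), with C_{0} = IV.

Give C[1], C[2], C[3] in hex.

C[1]: P[1] ⊕ A0 = 2D; E(K, 2D) = 7F.
C[2]: P[2] ⊕ 7F = DE; E(K, DE) = 8C.
C[3]: P[3] ⊕ 8C = 52; E(K, 52) = 00.

C[1] = 7F, C[2] = 8C, C[3] = 00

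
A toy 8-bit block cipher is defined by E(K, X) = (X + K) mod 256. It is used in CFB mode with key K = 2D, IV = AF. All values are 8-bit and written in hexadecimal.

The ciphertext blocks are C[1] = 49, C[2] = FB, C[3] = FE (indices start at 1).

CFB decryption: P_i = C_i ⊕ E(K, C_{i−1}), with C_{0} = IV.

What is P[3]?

P[3]: E(K, FB) = 28; FE ⊕ 28 = D6.

P[3] = D6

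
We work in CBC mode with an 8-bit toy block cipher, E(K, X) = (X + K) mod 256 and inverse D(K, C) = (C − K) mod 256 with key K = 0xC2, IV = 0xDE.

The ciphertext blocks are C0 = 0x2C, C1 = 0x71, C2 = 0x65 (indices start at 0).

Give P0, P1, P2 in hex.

P0 = 0xB4, P1 = 0x83, P2 = 0xD2

CBC decryption: P_i = D(K, C_i) ⊕ C_{i−1}, with C_{−1} = IV.
P0: D(K, 0x2C) = 0x6A; 0x6A ⊕ 0xDE = 0xB4.
P1: D(K, 0x71) = 0xAF; 0xAF ⊕ 0x2C = 0x83.
P2: D(K, 0x65) = 0xA3; 0xA3 ⊕ 0x71 = 0xD2.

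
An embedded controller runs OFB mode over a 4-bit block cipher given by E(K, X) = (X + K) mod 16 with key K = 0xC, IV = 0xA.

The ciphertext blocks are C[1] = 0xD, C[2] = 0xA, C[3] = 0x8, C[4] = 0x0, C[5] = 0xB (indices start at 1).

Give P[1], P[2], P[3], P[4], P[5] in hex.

OFB decryption: S_i = E(K, S_{i−1}) with S_{0} = IV; P_i = C_i ⊕ S_i.
P[1]: S = E(K, 0xA) = 0x6; 0xD ⊕ 0x6 = 0xB.
P[2]: S = E(K, 0x6) = 0x2; 0xA ⊕ 0x2 = 0x8.
P[3]: S = E(K, 0x2) = 0xE; 0x8 ⊕ 0xE = 0x6.
P[4]: S = E(K, 0xE) = 0xA; 0x0 ⊕ 0xA = 0xA.
P[5]: S = E(K, 0xA) = 0x6; 0xB ⊕ 0x6 = 0xD.

P[1] = 0xB, P[2] = 0x8, P[3] = 0x6, P[4] = 0xA, P[5] = 0xD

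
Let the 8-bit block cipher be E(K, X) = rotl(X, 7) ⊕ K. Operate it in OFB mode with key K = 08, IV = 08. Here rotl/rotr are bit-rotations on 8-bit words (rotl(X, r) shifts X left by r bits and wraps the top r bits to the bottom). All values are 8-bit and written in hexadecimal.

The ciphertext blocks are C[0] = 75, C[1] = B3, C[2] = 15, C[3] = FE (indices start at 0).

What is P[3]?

P[3] = 71

OFB decryption: S_i = E(K, S_{i−1}) with S_{−1} = IV; P_i = C_i ⊕ S_i.
P[0]: S = E(K, 08) = 0C; 75 ⊕ 0C = 79.
P[1]: S = E(K, 0C) = 0E; B3 ⊕ 0E = BD.
P[2]: S = E(K, 0E) = 0F; 15 ⊕ 0F = 1A.
P[3]: S = E(K, 0F) = 8F; FE ⊕ 8F = 71.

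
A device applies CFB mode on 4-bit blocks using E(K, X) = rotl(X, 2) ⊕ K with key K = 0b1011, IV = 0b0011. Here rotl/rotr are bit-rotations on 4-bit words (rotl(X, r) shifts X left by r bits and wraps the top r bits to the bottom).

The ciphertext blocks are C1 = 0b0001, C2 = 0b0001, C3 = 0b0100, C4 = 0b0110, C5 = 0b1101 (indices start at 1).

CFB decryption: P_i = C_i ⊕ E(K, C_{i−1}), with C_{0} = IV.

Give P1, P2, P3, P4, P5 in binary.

P1 = 0b0110, P2 = 0b1110, P3 = 0b1011, P4 = 0b1100, P5 = 0b1111

P1: E(K, 0b0011) = 0b0111; 0b0001 ⊕ 0b0111 = 0b0110.
P2: E(K, 0b0001) = 0b1111; 0b0001 ⊕ 0b1111 = 0b1110.
P3: E(K, 0b0001) = 0b1111; 0b0100 ⊕ 0b1111 = 0b1011.
P4: E(K, 0b0100) = 0b1010; 0b0110 ⊕ 0b1010 = 0b1100.
P5: E(K, 0b0110) = 0b0010; 0b1101 ⊕ 0b0010 = 0b1111.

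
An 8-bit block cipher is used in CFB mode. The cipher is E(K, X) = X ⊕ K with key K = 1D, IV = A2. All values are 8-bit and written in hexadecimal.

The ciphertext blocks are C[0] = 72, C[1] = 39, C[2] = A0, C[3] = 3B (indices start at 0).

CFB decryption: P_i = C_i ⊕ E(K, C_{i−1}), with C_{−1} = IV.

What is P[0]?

P[0]: E(K, A2) = BF; 72 ⊕ BF = CD.

P[0] = CD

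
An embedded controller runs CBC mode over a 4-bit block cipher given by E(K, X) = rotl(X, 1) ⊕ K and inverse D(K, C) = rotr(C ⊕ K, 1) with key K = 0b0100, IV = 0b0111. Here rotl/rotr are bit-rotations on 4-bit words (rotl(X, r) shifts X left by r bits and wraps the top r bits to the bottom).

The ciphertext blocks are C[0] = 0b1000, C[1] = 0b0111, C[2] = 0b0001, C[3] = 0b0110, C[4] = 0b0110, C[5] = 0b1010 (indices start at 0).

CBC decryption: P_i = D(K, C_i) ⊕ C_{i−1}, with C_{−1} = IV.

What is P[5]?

P[5] = 0b0001

P[5]: D(K, 0b1010) = 0b0111; 0b0111 ⊕ 0b0110 = 0b0001.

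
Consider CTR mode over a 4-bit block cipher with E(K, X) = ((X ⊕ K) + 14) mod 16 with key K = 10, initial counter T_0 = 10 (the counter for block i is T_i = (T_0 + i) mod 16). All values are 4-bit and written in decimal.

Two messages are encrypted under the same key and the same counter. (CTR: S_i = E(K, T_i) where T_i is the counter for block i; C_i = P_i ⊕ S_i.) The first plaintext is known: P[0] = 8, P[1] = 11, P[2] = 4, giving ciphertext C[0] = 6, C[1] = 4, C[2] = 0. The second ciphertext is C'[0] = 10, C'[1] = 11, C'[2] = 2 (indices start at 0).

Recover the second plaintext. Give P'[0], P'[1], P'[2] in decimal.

In CTR with a reused counter, both messages share the same keystream S_i, so C_i ⊕ C'_i = P_i ⊕ P'_i and thus P'_i = P_i ⊕ C_i ⊕ C'_i.
P'[0]: 8 ⊕ 6 ⊕ 10 = 4.
P'[1]: 11 ⊕ 4 ⊕ 11 = 4.
P'[2]: 4 ⊕ 0 ⊕ 2 = 6.

P'[0] = 4, P'[1] = 4, P'[2] = 6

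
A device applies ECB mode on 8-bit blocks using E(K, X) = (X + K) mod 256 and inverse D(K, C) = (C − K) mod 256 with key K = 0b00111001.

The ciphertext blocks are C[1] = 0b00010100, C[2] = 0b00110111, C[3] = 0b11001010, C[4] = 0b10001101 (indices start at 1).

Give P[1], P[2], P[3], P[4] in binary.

ECB decryption: P_i = D(K, C_i).
P[1]: D(K, 0b00010100) = 0b11011011.
P[2]: D(K, 0b00110111) = 0b11111110.
P[3]: D(K, 0b11001010) = 0b10010001.
P[4]: D(K, 0b10001101) = 0b01010100.

P[1] = 0b11011011, P[2] = 0b11111110, P[3] = 0b10010001, P[4] = 0b01010100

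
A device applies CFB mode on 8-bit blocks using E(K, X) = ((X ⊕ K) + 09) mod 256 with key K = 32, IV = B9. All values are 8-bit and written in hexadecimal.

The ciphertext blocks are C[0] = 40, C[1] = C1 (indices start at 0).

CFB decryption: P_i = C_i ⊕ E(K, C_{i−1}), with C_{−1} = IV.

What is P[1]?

P[1] = BA

P[1]: E(K, 40) = 7B; C1 ⊕ 7B = BA.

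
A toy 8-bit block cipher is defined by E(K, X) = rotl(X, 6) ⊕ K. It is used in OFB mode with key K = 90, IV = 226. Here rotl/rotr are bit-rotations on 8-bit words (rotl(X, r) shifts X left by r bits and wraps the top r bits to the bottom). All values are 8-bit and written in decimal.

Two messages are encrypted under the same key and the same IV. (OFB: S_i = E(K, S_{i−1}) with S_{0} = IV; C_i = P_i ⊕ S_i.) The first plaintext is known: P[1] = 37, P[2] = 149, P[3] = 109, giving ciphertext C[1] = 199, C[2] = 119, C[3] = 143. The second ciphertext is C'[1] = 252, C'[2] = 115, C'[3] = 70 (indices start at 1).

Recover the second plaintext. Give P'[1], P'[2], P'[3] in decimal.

In OFB with a reused IV, both messages share the same keystream S_i, so C_i ⊕ C'_i = P_i ⊕ P'_i and thus P'_i = P_i ⊕ C_i ⊕ C'_i.
P'[1]: 37 ⊕ 199 ⊕ 252 = 30.
P'[2]: 149 ⊕ 119 ⊕ 115 = 145.
P'[3]: 109 ⊕ 143 ⊕ 70 = 164.

P'[1] = 30, P'[2] = 145, P'[3] = 164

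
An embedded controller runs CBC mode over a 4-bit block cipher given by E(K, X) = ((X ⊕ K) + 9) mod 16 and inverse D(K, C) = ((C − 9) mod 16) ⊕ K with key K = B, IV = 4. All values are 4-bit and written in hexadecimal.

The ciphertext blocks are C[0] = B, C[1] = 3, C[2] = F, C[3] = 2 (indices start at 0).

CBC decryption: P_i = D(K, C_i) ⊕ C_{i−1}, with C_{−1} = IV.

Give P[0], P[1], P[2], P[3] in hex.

P[0] = D, P[1] = A, P[2] = E, P[3] = D

P[0]: D(K, B) = 9; 9 ⊕ 4 = D.
P[1]: D(K, 3) = 1; 1 ⊕ B = A.
P[2]: D(K, F) = D; D ⊕ 3 = E.
P[3]: D(K, 2) = 2; 2 ⊕ F = D.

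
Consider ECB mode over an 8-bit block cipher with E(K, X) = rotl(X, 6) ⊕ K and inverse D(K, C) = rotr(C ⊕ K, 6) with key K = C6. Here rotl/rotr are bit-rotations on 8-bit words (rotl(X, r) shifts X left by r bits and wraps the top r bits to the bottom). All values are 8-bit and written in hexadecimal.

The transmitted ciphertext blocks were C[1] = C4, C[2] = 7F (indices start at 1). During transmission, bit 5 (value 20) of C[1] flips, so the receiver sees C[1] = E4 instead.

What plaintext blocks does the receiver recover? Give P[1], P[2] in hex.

ECB decryption: P_i = D(K, C_i).
Only C[1] changed, to E4. In ECB, a change in C_i affects only P_i. Decrypting the received ciphertext:
P[1]: D(K, E4) = 88.
P[2]: D(K, 7F) = E6.
Blocks that differ from the original plaintext: P[1].

P[1] = 88, P[2] = E6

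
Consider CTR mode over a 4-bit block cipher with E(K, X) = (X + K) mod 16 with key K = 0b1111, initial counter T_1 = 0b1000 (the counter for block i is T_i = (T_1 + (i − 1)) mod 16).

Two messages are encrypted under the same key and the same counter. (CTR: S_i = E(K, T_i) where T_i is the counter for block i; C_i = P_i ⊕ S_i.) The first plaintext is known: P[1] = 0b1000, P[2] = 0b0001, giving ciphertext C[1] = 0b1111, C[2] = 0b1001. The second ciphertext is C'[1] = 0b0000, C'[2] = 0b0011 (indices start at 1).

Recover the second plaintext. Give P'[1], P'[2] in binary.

In CTR with a reused counter, both messages share the same keystream S_i, so C_i ⊕ C'_i = P_i ⊕ P'_i and thus P'_i = P_i ⊕ C_i ⊕ C'_i.
P'[1]: 0b1000 ⊕ 0b1111 ⊕ 0b0000 = 0b0111.
P'[2]: 0b0001 ⊕ 0b1001 ⊕ 0b0011 = 0b1011.

P'[1] = 0b0111, P'[2] = 0b1011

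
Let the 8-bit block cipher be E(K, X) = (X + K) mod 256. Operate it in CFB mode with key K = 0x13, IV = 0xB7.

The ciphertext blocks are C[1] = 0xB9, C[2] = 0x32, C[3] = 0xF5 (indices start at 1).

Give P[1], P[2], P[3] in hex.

CFB decryption: P_i = C_i ⊕ E(K, C_{i−1}), with C_{0} = IV.
P[1]: E(K, 0xB7) = 0xCA; 0xB9 ⊕ 0xCA = 0x73.
P[2]: E(K, 0xB9) = 0xCC; 0x32 ⊕ 0xCC = 0xFE.
P[3]: E(K, 0x32) = 0x45; 0xF5 ⊕ 0x45 = 0xB0.

P[1] = 0x73, P[2] = 0xFE, P[3] = 0xB0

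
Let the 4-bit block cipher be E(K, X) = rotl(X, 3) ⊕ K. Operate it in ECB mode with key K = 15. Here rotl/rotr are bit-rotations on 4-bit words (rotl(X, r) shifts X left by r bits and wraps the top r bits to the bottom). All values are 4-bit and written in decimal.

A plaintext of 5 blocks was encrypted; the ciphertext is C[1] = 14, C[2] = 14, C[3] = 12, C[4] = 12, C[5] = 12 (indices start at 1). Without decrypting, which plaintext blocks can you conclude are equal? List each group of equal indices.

P[1] = P[2]; P[3] = P[4] = P[5]

ECB encrypts each block independently with the same key, so equal ciphertext blocks imply equal plaintext blocks.
C[1] = C[2] = 14, so P[1] = P[2].
C[3] = C[4] = C[5] = 12, so P[3] = P[4] = P[5].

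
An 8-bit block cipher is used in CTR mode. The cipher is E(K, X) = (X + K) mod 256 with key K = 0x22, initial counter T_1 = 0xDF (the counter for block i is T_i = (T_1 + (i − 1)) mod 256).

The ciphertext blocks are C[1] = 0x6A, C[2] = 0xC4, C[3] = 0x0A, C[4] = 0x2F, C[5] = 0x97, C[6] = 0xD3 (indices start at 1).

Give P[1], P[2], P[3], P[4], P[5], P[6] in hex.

P[1] = 0x6B, P[2] = 0xC6, P[3] = 0x09, P[4] = 0x2B, P[5] = 0x92, P[6] = 0xD5

CTR decryption: S_i = E(K, T_i) where T_i is the counter for block i; P_i = C_i ⊕ S_i.
P[1]: T = 0xDF, S = E(K, T) = 0x01; 0x6A ⊕ 0x01 = 0x6B.
P[2]: T = 0xE0, S = E(K, T) = 0x02; 0xC4 ⊕ 0x02 = 0xC6.
P[3]: T = 0xE1, S = E(K, T) = 0x03; 0x0A ⊕ 0x03 = 0x09.
P[4]: T = 0xE2, S = E(K, T) = 0x04; 0x2F ⊕ 0x04 = 0x2B.
P[5]: T = 0xE3, S = E(K, T) = 0x05; 0x97 ⊕ 0x05 = 0x92.
P[6]: T = 0xE4, S = E(K, T) = 0x06; 0xD3 ⊕ 0x06 = 0xD5.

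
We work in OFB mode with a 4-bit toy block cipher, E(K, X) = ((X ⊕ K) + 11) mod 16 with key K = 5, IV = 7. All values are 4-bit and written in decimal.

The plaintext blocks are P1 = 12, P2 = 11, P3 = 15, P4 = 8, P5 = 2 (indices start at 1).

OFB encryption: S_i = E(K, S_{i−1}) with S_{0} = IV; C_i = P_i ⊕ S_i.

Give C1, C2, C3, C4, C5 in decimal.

C1: S = E(K, 7) = 13; 12 ⊕ 13 = 1.
C2: S = E(K, 13) = 3; 11 ⊕ 3 = 8.
C3: S = E(K, 3) = 1; 15 ⊕ 1 = 14.
C4: S = E(K, 1) = 15; 8 ⊕ 15 = 7.
C5: S = E(K, 15) = 5; 2 ⊕ 5 = 7.

C1 = 1, C2 = 8, C3 = 14, C4 = 7, C5 = 7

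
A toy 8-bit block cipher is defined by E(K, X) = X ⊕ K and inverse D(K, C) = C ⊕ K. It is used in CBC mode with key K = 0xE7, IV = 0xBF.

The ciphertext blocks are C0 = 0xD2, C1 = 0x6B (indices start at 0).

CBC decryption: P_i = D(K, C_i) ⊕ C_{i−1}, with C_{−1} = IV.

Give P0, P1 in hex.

P0 = 0x8A, P1 = 0x5E

P0: D(K, 0xD2) = 0x35; 0x35 ⊕ 0xBF = 0x8A.
P1: D(K, 0x6B) = 0x8C; 0x8C ⊕ 0xD2 = 0x5E.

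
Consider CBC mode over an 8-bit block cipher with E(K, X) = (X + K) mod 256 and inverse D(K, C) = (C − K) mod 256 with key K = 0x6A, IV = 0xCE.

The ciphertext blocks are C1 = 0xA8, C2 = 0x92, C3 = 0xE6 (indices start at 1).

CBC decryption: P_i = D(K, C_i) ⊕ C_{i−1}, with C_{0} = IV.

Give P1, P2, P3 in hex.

P1: D(K, 0xA8) = 0x3E; 0x3E ⊕ 0xCE = 0xF0.
P2: D(K, 0x92) = 0x28; 0x28 ⊕ 0xA8 = 0x80.
P3: D(K, 0xE6) = 0x7C; 0x7C ⊕ 0x92 = 0xEE.

P1 = 0xF0, P2 = 0x80, P3 = 0xEE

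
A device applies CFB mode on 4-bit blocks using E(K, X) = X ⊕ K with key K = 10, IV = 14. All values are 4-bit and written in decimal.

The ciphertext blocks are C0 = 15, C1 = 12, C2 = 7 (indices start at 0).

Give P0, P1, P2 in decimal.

CFB decryption: P_i = C_i ⊕ E(K, C_{i−1}), with C_{−1} = IV.
P0: E(K, 14) = 4; 15 ⊕ 4 = 11.
P1: E(K, 15) = 5; 12 ⊕ 5 = 9.
P2: E(K, 12) = 6; 7 ⊕ 6 = 1.

P0 = 11, P1 = 9, P2 = 1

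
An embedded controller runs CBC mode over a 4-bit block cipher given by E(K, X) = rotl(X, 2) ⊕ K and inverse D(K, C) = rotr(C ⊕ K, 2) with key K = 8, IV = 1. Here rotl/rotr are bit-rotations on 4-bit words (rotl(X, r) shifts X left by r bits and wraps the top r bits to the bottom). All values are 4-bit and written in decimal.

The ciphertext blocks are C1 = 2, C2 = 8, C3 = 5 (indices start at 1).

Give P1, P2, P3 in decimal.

P1 = 11, P2 = 2, P3 = 15

CBC decryption: P_i = D(K, C_i) ⊕ C_{i−1}, with C_{0} = IV.
P1: D(K, 2) = 10; 10 ⊕ 1 = 11.
P2: D(K, 8) = 0; 0 ⊕ 2 = 2.
P3: D(K, 5) = 7; 7 ⊕ 8 = 15.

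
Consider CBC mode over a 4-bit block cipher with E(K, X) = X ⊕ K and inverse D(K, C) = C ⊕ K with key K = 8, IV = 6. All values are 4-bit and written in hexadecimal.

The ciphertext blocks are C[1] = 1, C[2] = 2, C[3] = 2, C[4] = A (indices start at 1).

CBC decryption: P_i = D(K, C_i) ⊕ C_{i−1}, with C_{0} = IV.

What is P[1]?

P[1]: D(K, 1) = 9; 9 ⊕ 6 = F.

P[1] = F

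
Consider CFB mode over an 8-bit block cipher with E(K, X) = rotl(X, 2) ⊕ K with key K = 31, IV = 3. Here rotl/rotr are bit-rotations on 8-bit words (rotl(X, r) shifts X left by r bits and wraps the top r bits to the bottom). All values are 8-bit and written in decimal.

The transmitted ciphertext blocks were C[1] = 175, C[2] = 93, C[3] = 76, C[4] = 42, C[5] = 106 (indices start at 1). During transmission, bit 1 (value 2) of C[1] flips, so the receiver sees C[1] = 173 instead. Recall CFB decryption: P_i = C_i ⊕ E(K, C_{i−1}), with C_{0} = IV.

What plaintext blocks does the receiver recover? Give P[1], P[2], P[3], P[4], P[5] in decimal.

P[1] = 190, P[2] = 244, P[3] = 38, P[4] = 4, P[5] = 221

Only C[1] changed, to 173. In CFB, a change in C_i flips the same bit in P_i and garbles P_{i+1}. Decrypting the received ciphertext:
P[1]: E(K, 3) = 19; 173 ⊕ 19 = 190.
P[2]: E(K, 173) = 169; 93 ⊕ 169 = 244.
P[3]: E(K, 93) = 106; 76 ⊕ 106 = 38.
P[4]: E(K, 76) = 46; 42 ⊕ 46 = 4.
P[5]: E(K, 42) = 183; 106 ⊕ 183 = 221.
Blocks that differ from the original plaintext: P[1], P[2].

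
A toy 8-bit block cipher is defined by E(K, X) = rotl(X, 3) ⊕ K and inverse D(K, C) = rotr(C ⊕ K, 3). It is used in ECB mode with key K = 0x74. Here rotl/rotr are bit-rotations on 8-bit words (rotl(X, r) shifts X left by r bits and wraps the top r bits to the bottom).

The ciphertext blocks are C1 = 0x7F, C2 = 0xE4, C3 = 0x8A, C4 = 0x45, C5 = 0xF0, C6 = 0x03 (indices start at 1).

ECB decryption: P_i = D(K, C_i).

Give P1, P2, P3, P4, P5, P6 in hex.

P1 = 0x61, P2 = 0x12, P3 = 0xDF, P4 = 0x26, P5 = 0x90, P6 = 0xEE

P1: D(K, 0x7F) = 0x61.
P2: D(K, 0xE4) = 0x12.
P3: D(K, 0x8A) = 0xDF.
P4: D(K, 0x45) = 0x26.
P5: D(K, 0xF0) = 0x90.
P6: D(K, 0x03) = 0xEE.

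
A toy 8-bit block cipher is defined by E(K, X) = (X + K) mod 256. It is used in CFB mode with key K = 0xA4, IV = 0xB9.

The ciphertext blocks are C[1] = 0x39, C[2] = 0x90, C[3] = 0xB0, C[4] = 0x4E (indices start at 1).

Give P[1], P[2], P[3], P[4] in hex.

P[1] = 0x64, P[2] = 0x4D, P[3] = 0x84, P[4] = 0x1A

CFB decryption: P_i = C_i ⊕ E(K, C_{i−1}), with C_{0} = IV.
P[1]: E(K, 0xB9) = 0x5D; 0x39 ⊕ 0x5D = 0x64.
P[2]: E(K, 0x39) = 0xDD; 0x90 ⊕ 0xDD = 0x4D.
P[3]: E(K, 0x90) = 0x34; 0xB0 ⊕ 0x34 = 0x84.
P[4]: E(K, 0xB0) = 0x54; 0x4E ⊕ 0x54 = 0x1A.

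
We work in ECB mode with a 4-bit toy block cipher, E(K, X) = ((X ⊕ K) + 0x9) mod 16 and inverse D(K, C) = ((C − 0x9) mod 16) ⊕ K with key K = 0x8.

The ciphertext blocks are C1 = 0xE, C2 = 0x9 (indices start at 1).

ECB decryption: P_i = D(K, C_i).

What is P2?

P2 = 0x8

P2: D(K, 0x9) = 0x8.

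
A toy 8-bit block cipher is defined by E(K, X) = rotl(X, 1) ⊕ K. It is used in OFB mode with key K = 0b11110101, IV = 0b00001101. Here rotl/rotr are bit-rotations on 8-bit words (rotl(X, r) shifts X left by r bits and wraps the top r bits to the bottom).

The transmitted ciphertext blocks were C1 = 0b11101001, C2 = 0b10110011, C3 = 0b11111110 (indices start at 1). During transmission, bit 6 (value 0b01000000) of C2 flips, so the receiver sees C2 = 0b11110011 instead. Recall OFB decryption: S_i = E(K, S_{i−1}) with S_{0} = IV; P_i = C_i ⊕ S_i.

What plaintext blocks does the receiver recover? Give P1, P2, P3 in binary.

P1 = 0b00000110, P2 = 0b11011001, P3 = 0b01011111

Only C2 changed, to 0b11110011. In OFB, a change in C_i flips the same bit in P_i only; the keystream is unaffected. Decrypting the received ciphertext:
P1: S = E(K, 0b00001101) = 0b11101111; 0b11101001 ⊕ 0b11101111 = 0b00000110.
P2: S = E(K, 0b11101111) = 0b00101010; 0b11110011 ⊕ 0b00101010 = 0b11011001.
P3: S = E(K, 0b00101010) = 0b10100001; 0b11111110 ⊕ 0b10100001 = 0b01011111.
Blocks that differ from the original plaintext: P2.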